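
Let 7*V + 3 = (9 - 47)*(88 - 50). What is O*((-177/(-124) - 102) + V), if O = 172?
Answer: -11469175/217 ≈ -52853.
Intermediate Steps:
V = -1447/7 (V = -3/7 + ((9 - 47)*(88 - 50))/7 = -3/7 + (-38*38)/7 = -3/7 + (⅐)*(-1444) = -3/7 - 1444/7 = -1447/7 ≈ -206.71)
O*((-177/(-124) - 102) + V) = 172*((-177/(-124) - 102) - 1447/7) = 172*((-177*(-1/124) - 102) - 1447/7) = 172*((177/124 - 102) - 1447/7) = 172*(-12471/124 - 1447/7) = 172*(-266725/868) = -11469175/217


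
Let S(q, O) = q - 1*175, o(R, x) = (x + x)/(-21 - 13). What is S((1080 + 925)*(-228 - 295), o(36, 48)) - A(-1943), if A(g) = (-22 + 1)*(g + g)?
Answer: -1130396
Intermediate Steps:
o(R, x) = -x/17 (o(R, x) = (2*x)/(-34) = (2*x)*(-1/34) = -x/17)
A(g) = -42*g
S(q, O) = -175 + q (S(q, O) = q - 175 = -175 + q)
S((1080 + 925)*(-228 - 295), o(36, 48)) - A(-1943) = (-175 + (1080 + 925)*(-228 - 295)) - (-42)*(-1943) = (-175 + 2005*(-523)) - 1*81606 = (-175 - 1048615) - 81606 = -1048790 - 81606 = -1130396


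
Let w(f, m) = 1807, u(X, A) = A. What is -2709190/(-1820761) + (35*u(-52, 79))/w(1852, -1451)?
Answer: 71438205/23669893 ≈ 3.0181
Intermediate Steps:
-2709190/(-1820761) + (35*u(-52, 79))/w(1852, -1451) = -2709190/(-1820761) + (35*79)/1807 = -2709190*(-1/1820761) + 2765*(1/1807) = 2709190/1820761 + 2765/1807 = 71438205/23669893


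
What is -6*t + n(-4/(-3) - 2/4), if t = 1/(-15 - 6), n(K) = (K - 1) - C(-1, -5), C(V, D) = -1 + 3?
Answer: -79/42 ≈ -1.8810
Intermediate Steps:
C(V, D) = 2
n(K) = -3 + K (n(K) = (K - 1) - 1*2 = (-1 + K) - 2 = -3 + K)
t = -1/21 (t = 1/(-21) = -1/21 ≈ -0.047619)
-6*t + n(-4/(-3) - 2/4) = -6*(-1/21) + (-3 + (-4/(-3) - 2/4)) = 2/7 + (-3 + (-4*(-⅓) - 2*¼)) = 2/7 + (-3 + (4/3 - ½)) = 2/7 + (-3 + ⅚) = 2/7 - 13/6 = -79/42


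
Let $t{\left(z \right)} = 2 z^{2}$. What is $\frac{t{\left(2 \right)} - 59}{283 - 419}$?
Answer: $\frac{3}{8} \approx 0.375$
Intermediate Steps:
$\frac{t{\left(2 \right)} - 59}{283 - 419} = \frac{2 \cdot 2^{2} - 59}{283 - 419} = \frac{2 \cdot 4 - 59}{-136} = \left(8 - 59\right) \left(- \frac{1}{136}\right) = \left(-51\right) \left(- \frac{1}{136}\right) = \frac{3}{8}$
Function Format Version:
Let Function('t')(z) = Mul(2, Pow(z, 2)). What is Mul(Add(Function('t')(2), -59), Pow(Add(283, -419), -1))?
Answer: Rational(3, 8) ≈ 0.37500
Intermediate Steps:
Mul(Add(Function('t')(2), -59), Pow(Add(283, -419), -1)) = Mul(Add(Mul(2, Pow(2, 2)), -59), Pow(Add(283, -419), -1)) = Mul(Add(Mul(2, 4), -59), Pow(-136, -1)) = Mul(Add(8, -59), Rational(-1, 136)) = Mul(-51, Rational(-1, 136)) = Rational(3, 8)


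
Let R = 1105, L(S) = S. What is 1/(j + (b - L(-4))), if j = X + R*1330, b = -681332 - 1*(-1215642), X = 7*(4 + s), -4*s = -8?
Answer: 1/2004006 ≈ 4.9900e-7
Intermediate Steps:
s = 2 (s = -1/4*(-8) = 2)
X = 42 (X = 7*(4 + 2) = 7*6 = 42)
b = 534310 (b = -681332 + 1215642 = 534310)
j = 1469692 (j = 42 + 1105*1330 = 42 + 1469650 = 1469692)
1/(j + (b - L(-4))) = 1/(1469692 + (534310 - 1*(-4))) = 1/(1469692 + (534310 + 4)) = 1/(1469692 + 534314) = 1/2004006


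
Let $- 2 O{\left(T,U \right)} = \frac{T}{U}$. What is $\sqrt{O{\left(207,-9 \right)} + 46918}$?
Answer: $\frac{\sqrt{187718}}{2} \approx 216.63$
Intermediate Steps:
$O{\left(T,U \right)} = - \frac{T}{2 U}$ ($O{\left(T,U \right)} = - \frac{T \frac{1}{U}}{2} = - \frac{T}{2 U}$)
$\sqrt{O{\left(207,-9 \right)} + 46918} = \sqrt{\left(- \frac{1}{2}\right) 207 \frac{1}{-9} + 46918} = \sqrt{\left(- \frac{1}{2}\right) 207 \left(- \frac{1}{9}\right) + 46918} = \sqrt{\frac{23}{2} + 46918} = \sqrt{\frac{93859}{2}} = \frac{\sqrt{187718}}{2}$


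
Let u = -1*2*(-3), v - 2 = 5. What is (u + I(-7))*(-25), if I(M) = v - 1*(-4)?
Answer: -425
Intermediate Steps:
v = 7 (v = 2 + 5 = 7)
u = 6 (u = -2*(-3) = 6)
I(M) = 11 (I(M) = 7 - 1*(-4) = 7 + 4 = 11)
(u + I(-7))*(-25) = (6 + 11)*(-25) = 17*(-25) = -425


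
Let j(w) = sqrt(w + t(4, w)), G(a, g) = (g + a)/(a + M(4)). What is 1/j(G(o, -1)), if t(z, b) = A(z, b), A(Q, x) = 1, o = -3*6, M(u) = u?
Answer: sqrt(462)/33 ≈ 0.65134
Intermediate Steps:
o = -18
G(a, g) = (a + g)/(4 + a) (G(a, g) = (g + a)/(a + 4) = (a + g)/(4 + a))
t(z, b) = 1
j(w) = sqrt(1 + w) (j(w) = sqrt(w + 1) = sqrt(1 + w))
1/j(G(o, -1)) = 1/(sqrt(1 + (-18 - 1)/(4 - 18))) = 1/(sqrt(1 - 19/(-14))) = 1/(sqrt(1 - 1/14*(-19))) = 1/(sqrt(1 + 19/14)) = 1/(sqrt(33/14)) = 1/(sqrt(462)/14) = sqrt(462)/33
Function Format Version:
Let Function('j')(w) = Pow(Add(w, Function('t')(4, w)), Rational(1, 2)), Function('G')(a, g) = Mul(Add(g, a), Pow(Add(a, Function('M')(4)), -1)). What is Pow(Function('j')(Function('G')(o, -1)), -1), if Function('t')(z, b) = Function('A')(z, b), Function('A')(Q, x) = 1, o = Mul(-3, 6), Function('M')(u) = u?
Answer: Mul(Rational(1, 33), Pow(462, Rational(1, 2))) ≈ 0.65134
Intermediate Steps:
o = -18
Function('G')(a, g) = Mul(Pow(Add(4, a), -1), Add(a, g)) (Function('G')(a, g) = Mul(Add(g, a), Pow(Add(a, 4), -1)) = Mul(Add(a, g), Pow(Add(4, a), -1)) = Mul(Pow(Add(4, a), -1), Add(a, g)))
Function('t')(z, b) = 1
Function('j')(w) = Pow(Add(1, w), Rational(1, 2)) (Function('j')(w) = Pow(Add(w, 1), Rational(1, 2)) = Pow(Add(1, w), Rational(1, 2)))
Pow(Function('j')(Function('G')(o, -1)), -1) = Pow(Pow(Add(1, Mul(Pow(Add(4, -18), -1), Add(-18, -1))), Rational(1, 2)), -1) = Pow(Pow(Add(1, Mul(Pow(-14, -1), -19)), Rational(1, 2)), -1) = Pow(Pow(Add(1, Mul(Rational(-1, 14), -19)), Rational(1, 2)), -1) = Pow(Pow(Add(1, Rational(19, 14)), Rational(1, 2)), -1) = Pow(Pow(Rational(33, 14), Rational(1, 2)), -1) = Pow(Mul(Rational(1, 14), Pow(462, Rational(1, 2))), -1) = Mul(Rational(1, 33), Pow(462, Rational(1, 2)))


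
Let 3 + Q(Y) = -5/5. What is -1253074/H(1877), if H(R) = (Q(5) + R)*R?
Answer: -1253074/3515621 ≈ -0.35643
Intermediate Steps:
Q(Y) = -4 (Q(Y) = -3 - 5/5 = -3 - 5*⅕ = -3 - 1 = -4)
H(R) = R*(-4 + R) (H(R) = (-4 + R)*R = R*(-4 + R))
-1253074/H(1877) = -1253074*1/(1877*(-4 + 1877)) = -1253074/(1877*1873) = -1253074/3515621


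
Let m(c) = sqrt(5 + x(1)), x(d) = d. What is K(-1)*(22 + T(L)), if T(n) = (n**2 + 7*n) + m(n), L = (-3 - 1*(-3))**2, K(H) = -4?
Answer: -88 - 4*sqrt(6) ≈ -97.798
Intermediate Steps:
L = 0 (L = (-3 + 3)**2 = 0**2 = 0)
m(c) = sqrt(6) (m(c) = sqrt(5 + 1) = sqrt(6))
T(n) = sqrt(6) + n**2 + 7*n (T(n) = (n**2 + 7*n) + sqrt(6) = sqrt(6) + n**2 + 7*n)
K(-1)*(22 + T(L)) = -4*(22 + (sqrt(6) + 0**2 + 7*0)) = -4*(22 + (sqrt(6) + 0 + 0)) = -4*(22 + sqrt(6)) = -88 - 4*sqrt(6)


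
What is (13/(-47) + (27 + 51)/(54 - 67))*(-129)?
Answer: 38055/47 ≈ 809.68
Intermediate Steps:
(13/(-47) + (27 + 51)/(54 - 67))*(-129) = (13*(-1/47) + 78/(-13))*(-129) = (-13/47 + 78*(-1/13))*(-129) = (-13/47 - 6)*(-129) = -295/47*(-129) = 38055/47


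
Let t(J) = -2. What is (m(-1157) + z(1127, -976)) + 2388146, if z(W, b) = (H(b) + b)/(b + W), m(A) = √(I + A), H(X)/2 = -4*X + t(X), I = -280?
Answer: 360616874/151 + I*√1437 ≈ 2.3882e+6 + 37.908*I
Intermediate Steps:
H(X) = -4 - 8*X (H(X) = 2*(-4*X - 2) = 2*(-2 - 4*X) = -4 - 8*X)
m(A) = √(-280 + A)
z(W, b) = (-4 - 7*b)/(W + b) (z(W, b) = ((-4 - 8*b) + b)/(b + W) = (-4 - 7*b)/(W + b))
(m(-1157) + z(1127, -976)) + 2388146 = (√(-280 - 1157) + (-4 - 7*(-976))/(1127 - 976)) + 2388146 = (√(-1437) + (-4 + 6832)/151) + 2388146 = (I*√1437 + (1/151)*6828) + 2388146 = (I*√1437 + 6828/151) + 2388146 = (6828/151 + I*√1437) + 2388146 = 360616874/151 + I*√1437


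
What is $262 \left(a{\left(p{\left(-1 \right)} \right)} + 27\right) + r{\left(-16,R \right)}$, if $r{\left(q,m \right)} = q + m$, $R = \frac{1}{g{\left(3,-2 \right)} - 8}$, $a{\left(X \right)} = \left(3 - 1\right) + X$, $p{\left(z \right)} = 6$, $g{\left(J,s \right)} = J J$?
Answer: $9155$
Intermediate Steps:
$g{\left(J,s \right)} = J^{2}$
$a{\left(X \right)} = 2 + X$
$R = 1$ ($R = \frac{1}{3^{2} - 8} = \frac{1}{9 - 8} = 1^{-1} = 1$)
$r{\left(q,m \right)} = m + q$
$262 \left(a{\left(p{\left(-1 \right)} \right)} + 27\right) + r{\left(-16,R \right)} = 262 \left(\left(2 + 6\right) + 27\right) + \left(1 - 16\right) = 262 \left(8 + 27\right) - 15 = 262 \cdot 35 - 15 = 9170 - 15 = 9155$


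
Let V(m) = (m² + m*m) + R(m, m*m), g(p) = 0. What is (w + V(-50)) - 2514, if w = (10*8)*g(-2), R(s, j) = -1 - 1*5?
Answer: 2480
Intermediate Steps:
R(s, j) = -6 (R(s, j) = -1 - 5 = -6)
V(m) = -6 + 2*m² (V(m) = (m² + m*m) - 6 = (m² + m²) - 6 = 2*m² - 6 = -6 + 2*m²)
w = 0 (w = (10*8)*0 = 80*0 = 0)
(w + V(-50)) - 2514 = (0 + (-6 + 2*(-50)²)) - 2514 = (0 + (-6 + 2*2500)) - 2514 = (0 + (-6 + 5000)) - 2514 = (0 + 4994) - 2514 = 4994 - 2514 = 2480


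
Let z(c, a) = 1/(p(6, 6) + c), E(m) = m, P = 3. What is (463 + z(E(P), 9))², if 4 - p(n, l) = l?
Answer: 215296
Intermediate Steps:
p(n, l) = 4 - l
z(c, a) = 1/(-2 + c) (z(c, a) = 1/((4 - 1*6) + c) = 1/((4 - 6) + c) = 1/(-2 + c))
(463 + z(E(P), 9))² = (463 + 1/(-2 + 3))² = (463 + 1/1)² = (463 + 1)² = 464² = 215296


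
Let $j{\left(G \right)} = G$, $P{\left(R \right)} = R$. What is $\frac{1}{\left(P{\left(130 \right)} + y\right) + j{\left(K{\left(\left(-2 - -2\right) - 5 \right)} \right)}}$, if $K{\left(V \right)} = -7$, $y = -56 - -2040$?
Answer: $\frac{1}{2107} \approx 0.00047461$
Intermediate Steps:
$y = 1984$ ($y = -56 + 2040 = 1984$)
$\frac{1}{\left(P{\left(130 \right)} + y\right) + j{\left(K{\left(\left(-2 - -2\right) - 5 \right)} \right)}} = \frac{1}{\left(130 + 1984\right) - 7} = \frac{1}{2114 - 7} = \frac{1}{2107}$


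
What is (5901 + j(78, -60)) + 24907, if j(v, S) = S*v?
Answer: 26128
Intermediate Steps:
(5901 + j(78, -60)) + 24907 = (5901 - 60*78) + 24907 = (5901 - 4680) + 24907 = 1221 + 24907 = 26128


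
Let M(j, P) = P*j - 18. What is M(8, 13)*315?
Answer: 27090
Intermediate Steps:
M(j, P) = -18 + P*j
M(8, 13)*315 = (-18 + 13*8)*315 = (-18 + 104)*315 = 86*315 = 27090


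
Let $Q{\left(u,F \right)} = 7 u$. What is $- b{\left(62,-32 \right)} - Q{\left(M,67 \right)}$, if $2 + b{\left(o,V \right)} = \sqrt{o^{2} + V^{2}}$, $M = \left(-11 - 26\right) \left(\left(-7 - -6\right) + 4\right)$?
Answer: $779 - 2 \sqrt{1217} \approx 709.23$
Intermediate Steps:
$M = -111$ ($M = - 37 \left(\left(-7 + 6\right) + 4\right) = - 37 \left(-1 + 4\right) = \left(-37\right) 3 = -111$)
$b{\left(o,V \right)} = -2 + \sqrt{V^{2} + o^{2}}$ ($b{\left(o,V \right)} = -2 + \sqrt{o^{2} + V^{2}} = -2 + \sqrt{V^{2} + o^{2}}$)
$- b{\left(62,-32 \right)} - Q{\left(M,67 \right)} = - (-2 + \sqrt{\left(-32\right)^{2} + 62^{2}}) - 7 \left(-111\right) = - (-2 + \sqrt{1024 + 3844}) - -777 = - (-2 + \sqrt{4868}) + 777 = - (-2 + 2 \sqrt{1217}) + 777 = \left(2 - 2 \sqrt{1217}\right) + 777 = 779 - 2 \sqrt{1217}$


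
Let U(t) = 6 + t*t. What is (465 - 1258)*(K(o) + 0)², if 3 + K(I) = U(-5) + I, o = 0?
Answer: -621712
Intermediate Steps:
U(t) = 6 + t²
K(I) = 28 + I (K(I) = -3 + ((6 + (-5)²) + I) = -3 + ((6 + 25) + I) = -3 + (31 + I) = 28 + I)
(465 - 1258)*(K(o) + 0)² = (465 - 1258)*((28 + 0) + 0)² = -793*(28 + 0)² = -793*28² = -793*784 = -621712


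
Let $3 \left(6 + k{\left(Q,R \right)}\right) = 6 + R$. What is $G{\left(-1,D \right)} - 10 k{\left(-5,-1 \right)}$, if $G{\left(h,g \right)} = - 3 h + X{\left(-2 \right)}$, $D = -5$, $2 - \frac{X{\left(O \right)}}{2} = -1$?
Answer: $\frac{157}{3} \approx 52.333$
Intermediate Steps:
$k{\left(Q,R \right)} = -4 + \frac{R}{3}$ ($k{\left(Q,R \right)} = -6 + \frac{6 + R}{3} = -6 + \left(2 + \frac{R}{3}\right) = -4 + \frac{R}{3}$)
$X{\left(O \right)} = 6$ ($X{\left(O \right)} = 4 - -2 = 4 + 2 = 6$)
$G{\left(h,g \right)} = 6 - 3 h$ ($G{\left(h,g \right)} = - 3 h + 6 = 6 - 3 h$)
$G{\left(-1,D \right)} - 10 k{\left(-5,-1 \right)} = \left(6 - -3\right) - 10 \left(-4 + \frac{1}{3} \left(-1\right)\right) = \left(6 + 3\right) - 10 \left(-4 - \frac{1}{3}\right) = 9 - - \frac{130}{3} = 9 + \frac{130}{3} = \frac{157}{3}$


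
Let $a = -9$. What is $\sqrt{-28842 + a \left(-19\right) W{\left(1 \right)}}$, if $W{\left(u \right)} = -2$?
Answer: $16 i \sqrt{114} \approx 170.83 i$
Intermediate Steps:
$\sqrt{-28842 + a \left(-19\right) W{\left(1 \right)}} = \sqrt{-28842 + \left(-9\right) \left(-19\right) \left(-2\right)} = \sqrt{-28842 + 171 \left(-2\right)} = \sqrt{-28842 - 342} = \sqrt{-29184} = 16 i \sqrt{114}$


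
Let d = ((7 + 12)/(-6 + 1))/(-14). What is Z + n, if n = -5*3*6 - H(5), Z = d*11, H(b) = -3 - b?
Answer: -5531/70 ≈ -79.014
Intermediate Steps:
d = 19/70 (d = (19/(-5))*(-1/14) = (19*(-⅕))*(-1/14) = -19/5*(-1/14) = 19/70 ≈ 0.27143)
Z = 209/70 (Z = (19/70)*11 = 209/70 ≈ 2.9857)
n = -82 (n = -5*3*6 - (-3 - 1*5) = -15*6 - (-3 - 5) = -90 - 1*(-8) = -90 + 8 = -82)
Z + n = 209/70 - 82 = -5531/70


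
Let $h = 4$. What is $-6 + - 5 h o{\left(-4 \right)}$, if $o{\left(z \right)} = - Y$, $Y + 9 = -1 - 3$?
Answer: $-266$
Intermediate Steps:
$Y = -13$ ($Y = -9 - 4 = -13$)
$o{\left(z \right)} = 13$ ($o{\left(z \right)} = \left(-1\right) \left(-13\right) = 13$)
$-6 + - 5 h o{\left(-4 \right)} = -6 + \left(-5\right) 4 \cdot 13 = -6 - 260 = -266$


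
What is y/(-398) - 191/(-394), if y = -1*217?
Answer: 40379/39203 ≈ 1.0300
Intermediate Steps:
y = -217
y/(-398) - 191/(-394) = -217/(-398) - 191/(-394) = -217*(-1/398) - 191*(-1/394) = 217/398 + 191/394 = 40379/39203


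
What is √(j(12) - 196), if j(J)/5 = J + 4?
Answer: 2*I*√29 ≈ 10.77*I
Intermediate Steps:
j(J) = 20 + 5*J (j(J) = 5*(J + 4) = 5*(4 + J) = 20 + 5*J)
√(j(12) - 196) = √((20 + 5*12) - 196) = √((20 + 60) - 196) = √(80 - 196) = √(-116) = 2*I*√29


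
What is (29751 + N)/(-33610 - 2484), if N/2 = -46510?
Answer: 63269/36094 ≈ 1.7529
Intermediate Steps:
N = -93020 (N = 2*(-46510) = -93020)
(29751 + N)/(-33610 - 2484) = (29751 - 93020)/(-33610 - 2484) = -63269/(-36094) = -63269*(-1/36094) = 63269/36094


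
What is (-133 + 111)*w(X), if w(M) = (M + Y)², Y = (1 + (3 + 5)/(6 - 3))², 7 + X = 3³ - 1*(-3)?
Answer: -2366848/81 ≈ -29220.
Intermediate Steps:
X = 23 (X = -7 + (3³ - 1*(-3)) = -7 + (27 + 3) = -7 + 30 = 23)
Y = 121/9 (Y = (1 + 8/3)² = (11/3)² = 121/9 ≈ 13.444)
w(M) = (121/9 + M)² (w(M) = (M + 121/9)² = (121/9 + M)²)
(-133 + 111)*w(X) = (-133 + 111)*((121 + 9*23)²/81) = -22*(121 + 207)²/81 = -22*328²/81 = -22*107584/81 = -2366848/81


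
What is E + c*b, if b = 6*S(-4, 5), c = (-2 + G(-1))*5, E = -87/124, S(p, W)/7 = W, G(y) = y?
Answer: -390687/124 ≈ -3150.7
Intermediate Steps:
S(p, W) = 7*W
E = -87/124 (E = -87*1/124 = -87/124 ≈ -0.70161)
c = -15 (c = (-2 - 1)*5 = -3*5 = -15)
b = 210 (b = 6*(7*5) = 6*35 = 210)
E + c*b = -87/124 - 15*210 = -87/124 - 3150 = -390687/124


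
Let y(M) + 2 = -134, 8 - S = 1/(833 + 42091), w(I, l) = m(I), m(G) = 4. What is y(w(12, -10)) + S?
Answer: -5494273/42924 ≈ -128.00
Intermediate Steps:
w(I, l) = 4
S = 343391/42924 (S = 8 - 1/(833 + 42091) = 8 - 1/42924 = 343391/42924 ≈ 8.0000)
y(M) = -136 (y(M) = -2 - 134 = -136)
y(w(12, -10)) + S = -136 + 343391/42924 = -5494273/42924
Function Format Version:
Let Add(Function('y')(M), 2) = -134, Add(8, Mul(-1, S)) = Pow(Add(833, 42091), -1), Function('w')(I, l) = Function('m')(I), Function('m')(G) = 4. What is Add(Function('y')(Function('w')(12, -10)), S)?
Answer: Rational(-5494273, 42924) ≈ -128.00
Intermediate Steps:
Function('w')(I, l) = 4
S = Rational(343391, 42924) (S = Add(8, Mul(-1, Pow(Add(833, 42091), -1))) = Add(8, Mul(-1, Pow(42924, -1))) = Add(8, Mul(-1, Rational(1, 42924))) = Add(8, Rational(-1, 42924)) = Rational(343391, 42924) ≈ 8.0000)
Function('y')(M) = -136 (Function('y')(M) = Add(-2, -134) = -136)
Add(Function('y')(Function('w')(12, -10)), S) = Add(-136, Rational(343391, 42924)) = Rational(-5494273, 42924)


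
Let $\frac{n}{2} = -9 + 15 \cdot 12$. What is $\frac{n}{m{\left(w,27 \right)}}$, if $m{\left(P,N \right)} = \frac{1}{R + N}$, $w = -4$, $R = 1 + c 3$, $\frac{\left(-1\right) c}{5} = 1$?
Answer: $4446$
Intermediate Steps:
$c = -5$ ($c = \left(-5\right) 1 = -5$)
$R = -14$ ($R = 1 - 15 = -14$)
$m{\left(P,N \right)} = \frac{1}{-14 + N}$
$n = 342$ ($n = 2 \left(-9 + 15 \cdot 12\right) = 2 \left(-9 + 180\right) = 2 \cdot 171 = 342$)
$\frac{n}{m{\left(w,27 \right)}} = \frac{342}{\frac{1}{-14 + 27}} = \frac{342}{\frac{1}{13}} = 342 \frac{1}{\frac{1}{13}} = 342 \cdot 13 = 4446$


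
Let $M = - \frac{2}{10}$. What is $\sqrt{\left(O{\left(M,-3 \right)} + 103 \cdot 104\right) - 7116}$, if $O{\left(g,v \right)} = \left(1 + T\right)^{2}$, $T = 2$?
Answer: $\sqrt{3605} \approx 60.042$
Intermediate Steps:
$M = - \frac{1}{5}$ ($M = \left(-2\right) \frac{1}{10} = - \frac{1}{5} \approx -0.2$)
$O{\left(g,v \right)} = 9$ ($O{\left(g,v \right)} = \left(1 + 2\right)^{2} = 3^{2} = 9$)
$\sqrt{\left(O{\left(M,-3 \right)} + 103 \cdot 104\right) - 7116} = \sqrt{\left(9 + 103 \cdot 104\right) - 7116} = \sqrt{\left(9 + 10712\right) - 7116} = \sqrt{10721 - 7116} = \sqrt{3605}$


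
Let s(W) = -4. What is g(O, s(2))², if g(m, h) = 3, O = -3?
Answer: 9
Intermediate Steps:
g(O, s(2))² = 3² = 9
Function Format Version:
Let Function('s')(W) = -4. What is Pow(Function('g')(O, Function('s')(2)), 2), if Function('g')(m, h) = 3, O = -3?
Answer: 9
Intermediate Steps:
Pow(Function('g')(O, Function('s')(2)), 2) = Pow(3, 2) = 9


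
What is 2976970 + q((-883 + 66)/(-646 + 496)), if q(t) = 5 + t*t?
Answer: 66982604989/22500 ≈ 2.9770e+6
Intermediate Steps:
q(t) = 5 + t²
2976970 + q((-883 + 66)/(-646 + 496)) = 2976970 + (5 + ((-883 + 66)/(-646 + 496))²) = 2976970 + (5 + (-817/(-150))²) = 2976970 + (5 + (-817*(-1/150))²) = 2976970 + (5 + (817/150)²) = 2976970 + (5 + 667489/22500) = 2976970 + 779989/22500 = 66982604989/22500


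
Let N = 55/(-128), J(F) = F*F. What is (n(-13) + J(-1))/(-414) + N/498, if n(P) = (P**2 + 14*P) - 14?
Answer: 272429/4398336 ≈ 0.061939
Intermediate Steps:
J(F) = F**2
n(P) = -14 + P**2 + 14*P
N = -55/128 (N = 55*(-1/128) = -55/128 ≈ -0.42969)
(n(-13) + J(-1))/(-414) + N/498 = ((-14 + (-13)**2 + 14*(-13)) + (-1)**2)/(-414) - 55/128/498 = ((-14 + 169 - 182) + 1)*(-1/414) - 55/128*1/498 = (-27 + 1)*(-1/414) - 55/63744 = -26*(-1/414) - 55/63744 = 13/207 - 55/63744 = 272429/4398336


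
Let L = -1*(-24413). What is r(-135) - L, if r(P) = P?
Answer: -24548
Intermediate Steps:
L = 24413
r(-135) - L = -135 - 1*24413 = -135 - 24413 = -24548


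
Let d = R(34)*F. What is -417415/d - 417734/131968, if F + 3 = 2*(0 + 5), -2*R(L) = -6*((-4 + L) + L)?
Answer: -27171317/86604 ≈ -313.74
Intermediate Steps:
R(L) = -12 + 6*L (R(L) = -(-3)*((-4 + L) + L) = -(-3)*(-4 + 2*L) = -(24 - 12*L)/2 = -12 + 6*L)
F = 7 (F = -3 + 2*(0 + 5) = -3 + 2*5 = -3 + 10 = 7)
d = 1344 (d = (-12 + 6*34)*7 = (-12 + 204)*7 = 192*7 = 1344)
-417415/d - 417734/131968 = -417415/1344 - 417734/131968 = -417415*1/1344 - 417734*1/131968 = -417415/1344 - 208867/65984 = -27171317/86604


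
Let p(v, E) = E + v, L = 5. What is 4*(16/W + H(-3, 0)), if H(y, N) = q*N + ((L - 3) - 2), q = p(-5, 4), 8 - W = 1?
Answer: 64/7 ≈ 9.1429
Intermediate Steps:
W = 7 (W = 8 - 1*1 = 8 - 1 = 7)
q = -1 (q = 4 - 5 = -1)
H(y, N) = -N (H(y, N) = -N + ((5 - 3) - 2) = -N + (2 - 2) = -N + 0 = -N)
4*(16/W + H(-3, 0)) = 4*(16/7 - 1*0) = 4*(16*(⅐) + 0) = 4*(16/7 + 0) = 4*(16/7) = 64/7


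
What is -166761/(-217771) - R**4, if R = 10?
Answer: -2177543239/217771 ≈ -9999.2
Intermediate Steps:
-166761/(-217771) - R**4 = -166761/(-217771) - 1*10**4 = -166761*(-1/217771) - 1*10000 = 166761/217771 - 10000 = -2177543239/217771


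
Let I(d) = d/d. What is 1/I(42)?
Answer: 1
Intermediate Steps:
I(d) = 1
1/I(42) = 1/1 = 1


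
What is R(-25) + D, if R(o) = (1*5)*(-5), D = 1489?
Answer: 1464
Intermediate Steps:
R(o) = -25 (R(o) = 5*(-5) = -25)
R(-25) + D = -25 + 1489 = 1464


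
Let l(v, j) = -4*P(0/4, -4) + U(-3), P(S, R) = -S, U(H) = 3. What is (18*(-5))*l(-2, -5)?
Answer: -270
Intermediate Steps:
l(v, j) = 3 (l(v, j) = -(-4)*0/4 + 3 = -(-4)*0*(¼) + 3 = -(-4)*0 + 3 = -4*0 + 3 = 0 + 3 = 3)
(18*(-5))*l(-2, -5) = (18*(-5))*3 = -90*3 = -270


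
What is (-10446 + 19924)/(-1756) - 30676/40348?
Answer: -54535675/8856386 ≈ -6.1578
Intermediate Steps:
(-10446 + 19924)/(-1756) - 30676/40348 = 9478*(-1/1756) - 30676*1/40348 = -4739/878 - 7669/10087 = -54535675/8856386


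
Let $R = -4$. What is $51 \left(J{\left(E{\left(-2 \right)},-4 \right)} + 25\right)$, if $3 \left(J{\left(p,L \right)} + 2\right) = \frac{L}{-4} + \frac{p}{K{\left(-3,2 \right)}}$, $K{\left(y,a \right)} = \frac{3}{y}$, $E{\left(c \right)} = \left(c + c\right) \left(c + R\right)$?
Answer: $782$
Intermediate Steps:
$E{\left(c \right)} = 2 c \left(-4 + c\right)$ ($E{\left(c \right)} = \left(c + c\right) \left(c - 4\right) = 2 c \left(-4 + c\right)$)
$J{\left(p,L \right)} = -2 - \frac{p}{3} - \frac{L}{12}$ ($J{\left(p,L \right)} = -2 + \frac{\frac{L}{-4} + \frac{p}{3 \frac{1}{-3}}}{3} = -2 + \frac{L \left(- \frac{1}{4}\right) + \frac{p}{3 \left(- \frac{1}{3}\right)}}{3} = -2 + \frac{- \frac{L}{4} + \frac{p}{-1}}{3} = -2 + \frac{- \frac{L}{4} + p \left(-1\right)}{3} = -2 + \frac{- \frac{L}{4} - p}{3} = -2 + \frac{- p - \frac{L}{4}}{3} = -2 - \left(\frac{p}{3} + \frac{L}{12}\right) = -2 - \frac{p}{3} - \frac{L}{12}$)
$51 \left(J{\left(E{\left(-2 \right)},-4 \right)} + 25\right) = 51 \left(\left(-2 - \frac{2 \left(-2\right) \left(-4 - 2\right)}{3} - - \frac{1}{3}\right) + 25\right) = 51 \left(\left(-2 - \frac{2 \left(-2\right) \left(-6\right)}{3} + \frac{1}{3}\right) + 25\right) = 51 \left(\left(-2 - 8 + \frac{1}{3}\right) + 25\right) = 51 \left(- \frac{29}{3} + 25\right) = 51 \cdot \frac{46}{3} = 782$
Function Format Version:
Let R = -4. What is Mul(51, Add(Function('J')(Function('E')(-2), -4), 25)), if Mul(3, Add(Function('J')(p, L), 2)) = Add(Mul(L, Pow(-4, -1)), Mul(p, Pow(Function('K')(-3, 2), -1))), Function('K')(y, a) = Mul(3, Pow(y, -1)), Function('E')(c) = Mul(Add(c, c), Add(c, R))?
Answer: 782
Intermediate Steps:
Function('E')(c) = Mul(2, c, Add(-4, c)) (Function('E')(c) = Mul(Add(c, c), Add(c, -4)) = Mul(Mul(2, c), Add(-4, c)) = Mul(2, c, Add(-4, c)))
Function('J')(p, L) = Add(-2, Mul(Rational(-1, 3), p), Mul(Rational(-1, 12), L)) (Function('J')(p, L) = Add(-2, Mul(Rational(1, 3), Add(Mul(L, Pow(-4, -1)), Mul(p, Pow(Mul(3, Pow(-3, -1)), -1))))) = Add(-2, Mul(Rational(1, 3), Add(Mul(L, Rational(-1, 4)), Mul(p, Pow(Mul(3, Rational(-1, 3)), -1))))) = Add(-2, Mul(Rational(1, 3), Add(Mul(Rational(-1, 4), L), Mul(p, Pow(-1, -1))))) = Add(-2, Mul(Rational(1, 3), Add(Mul(Rational(-1, 4), L), Mul(p, -1)))) = Add(-2, Mul(Rational(1, 3), Add(Mul(Rational(-1, 4), L), Mul(-1, p)))) = Add(-2, Mul(Rational(1, 3), Add(Mul(-1, p), Mul(Rational(-1, 4), L)))) = Add(-2, Add(Mul(Rational(-1, 3), p), Mul(Rational(-1, 12), L))) = Add(-2, Mul(Rational(-1, 3), p), Mul(Rational(-1, 12), L)))
Mul(51, Add(Function('J')(Function('E')(-2), -4), 25)) = Mul(51, Add(Add(-2, Mul(Rational(-1, 3), Mul(2, -2, Add(-4, -2))), Mul(Rational(-1, 12), -4)), 25)) = Mul(51, Add(Add(-2, Mul(Rational(-1, 3), Mul(2, -2, -6)), Rational(1, 3)), 25)) = Mul(51, Add(Add(-2, Mul(Rational(-1, 3), 24), Rational(1, 3)), 25)) = Mul(51, Add(Add(-2, -8, Rational(1, 3)), 25)) = Mul(51, Add(Rational(-29, 3), 25)) = Mul(51, Rational(46, 3)) = 782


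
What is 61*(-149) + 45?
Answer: -9044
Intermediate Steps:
61*(-149) + 45 = -9089 + 45 = -9044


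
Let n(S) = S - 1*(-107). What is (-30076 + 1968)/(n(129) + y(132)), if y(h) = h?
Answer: -7027/92 ≈ -76.380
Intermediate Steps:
n(S) = 107 + S (n(S) = S + 107 = 107 + S)
(-30076 + 1968)/(n(129) + y(132)) = (-30076 + 1968)/((107 + 129) + 132) = -28108/(236 + 132) = -28108/368 = -28108*1/368 = -7027/92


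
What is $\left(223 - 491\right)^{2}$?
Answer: $71824$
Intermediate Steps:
$\left(223 - 491\right)^{2} = \left(-268\right)^{2} = 71824$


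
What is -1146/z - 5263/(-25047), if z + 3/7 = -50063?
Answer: 1022656903/4388785434 ≈ 0.23302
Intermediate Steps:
z = -350444/7 (z = -3/7 - 50063 = -350444/7 ≈ -50063.)
-1146/z - 5263/(-25047) = -1146/(-350444/7) - 5263/(-25047) = -1146*(-7/350444) - 5263*(-1/25047) = 4011/175222 + 5263/25047 = 1022656903/4388785434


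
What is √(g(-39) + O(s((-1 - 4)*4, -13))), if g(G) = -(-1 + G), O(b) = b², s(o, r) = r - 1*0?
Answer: √209 ≈ 14.457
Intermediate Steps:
s(o, r) = r (s(o, r) = r + 0 = r)
g(G) = 1 - G
√(g(-39) + O(s((-1 - 4)*4, -13))) = √((1 - 1*(-39)) + (-13)²) = √((1 + 39) + 169) = √(40 + 169) = √209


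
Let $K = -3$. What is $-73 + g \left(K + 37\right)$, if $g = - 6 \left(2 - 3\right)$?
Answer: $131$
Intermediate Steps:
$g = 6$ ($g = \left(-6\right) \left(-1\right) = 6$)
$-73 + g \left(K + 37\right) = -73 + 6 \left(-3 + 37\right) = -73 + 6 \cdot 34 = -73 + 204 = 131$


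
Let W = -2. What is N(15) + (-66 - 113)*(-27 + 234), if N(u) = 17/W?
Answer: -74123/2 ≈ -37062.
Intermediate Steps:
N(u) = -17/2 (N(u) = 17/(-2) = 17*(-½) = -17/2)
N(15) + (-66 - 113)*(-27 + 234) = -17/2 + (-66 - 113)*(-27 + 234) = -17/2 - 179*207 = -17/2 - 37053 = -74123/2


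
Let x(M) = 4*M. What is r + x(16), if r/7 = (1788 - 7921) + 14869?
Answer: 61216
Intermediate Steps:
r = 61152 (r = 7*((1788 - 7921) + 14869) = 7*(-6133 + 14869) = 7*8736 = 61152)
r + x(16) = 61152 + 4*16 = 61152 + 64 = 61216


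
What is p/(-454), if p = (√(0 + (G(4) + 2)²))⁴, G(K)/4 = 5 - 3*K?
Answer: -228488/227 ≈ -1006.6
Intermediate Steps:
G(K) = 20 - 12*K (G(K) = 4*(5 - 3*K) = 20 - 12*K)
p = 456976 (p = (√(0 + ((20 - 12*4) + 2)²))⁴ = (√(0 + ((20 - 48) + 2)²))⁴ = (√(0 + (-28 + 2)²))⁴ = (√(0 + (-26)²))⁴ = (√(0 + 676))⁴ = (√676)⁴ = 26⁴ = 456976)
p/(-454) = 456976/(-454) = 456976*(-1/454) = -228488/227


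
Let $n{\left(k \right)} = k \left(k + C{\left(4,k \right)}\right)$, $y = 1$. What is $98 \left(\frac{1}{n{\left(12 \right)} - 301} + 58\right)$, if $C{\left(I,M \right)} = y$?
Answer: $\frac{824082}{145} \approx 5683.3$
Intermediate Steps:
$C{\left(I,M \right)} = 1$
$n{\left(k \right)} = k \left(1 + k\right)$ ($n{\left(k \right)} = k \left(k + 1\right) = k \left(1 + k\right)$)
$98 \left(\frac{1}{n{\left(12 \right)} - 301} + 58\right) = 98 \left(\frac{1}{12 \left(1 + 12\right) - 301} + 58\right) = 98 \left(\frac{1}{12 \cdot 13 - 301} + 58\right) = 98 \left(\frac{1}{156 - 301} + 58\right) = 98 \left(\frac{1}{-145} + 58\right) = 98 \left(- \frac{1}{145} + 58\right) = 98 \cdot \frac{8409}{145} = \frac{824082}{145}$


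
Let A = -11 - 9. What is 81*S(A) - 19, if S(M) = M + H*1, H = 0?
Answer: -1639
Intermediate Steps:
A = -20
S(M) = M (S(M) = M + 0*1 = M + 0 = M)
81*S(A) - 19 = 81*(-20) - 19 = -1620 - 19 = -1639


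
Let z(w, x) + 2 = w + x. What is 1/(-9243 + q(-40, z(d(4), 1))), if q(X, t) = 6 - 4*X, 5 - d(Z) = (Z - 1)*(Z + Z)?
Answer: -1/9077 ≈ -0.00011017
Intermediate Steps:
d(Z) = 5 - 2*Z*(-1 + Z) (d(Z) = 5 - (Z - 1)*(Z + Z) = 5 - (-1 + Z)*2*Z = 5 - 2*Z*(-1 + Z))
z(w, x) = -2 + w + x (z(w, x) = -2 + (w + x) = -2 + w + x)
1/(-9243 + q(-40, z(d(4), 1))) = 1/(-9243 + (6 - 4*(-40))) = 1/(-9243 + (6 + 160)) = 1/(-9243 + 166) = 1/(-9077) = -1/9077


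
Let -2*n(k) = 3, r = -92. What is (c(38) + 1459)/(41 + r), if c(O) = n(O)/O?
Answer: -110881/3876 ≈ -28.607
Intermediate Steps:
n(k) = -3/2 (n(k) = -½*3 = -3/2)
c(O) = -3/(2*O)
(c(38) + 1459)/(41 + r) = (-3/2/38 + 1459)/(41 - 92) = (-3/2*1/38 + 1459)/(-51) = (-3/76 + 1459)*(-1/51) = (110881/76)*(-1/51) = -110881/3876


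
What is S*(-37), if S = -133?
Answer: 4921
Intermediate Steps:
S*(-37) = -133*(-37) = 4921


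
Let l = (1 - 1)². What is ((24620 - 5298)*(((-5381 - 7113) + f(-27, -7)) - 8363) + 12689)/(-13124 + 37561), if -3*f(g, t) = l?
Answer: -402986265/24437 ≈ -16491.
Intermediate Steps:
l = 0 (l = 0² = 0)
f(g, t) = 0 (f(g, t) = -⅓*0 = 0)
((24620 - 5298)*(((-5381 - 7113) + f(-27, -7)) - 8363) + 12689)/(-13124 + 37561) = ((24620 - 5298)*(((-5381 - 7113) + 0) - 8363) + 12689)/(-13124 + 37561) = (19322*((-12494 + 0) - 8363) + 12689)/24437 = (19322*(-12494 - 8363) + 12689)*(1/24437) = (19322*(-20857) + 12689)*(1/24437) = (-402998954 + 12689)*(1/24437) = -402986265*1/24437 = -402986265/24437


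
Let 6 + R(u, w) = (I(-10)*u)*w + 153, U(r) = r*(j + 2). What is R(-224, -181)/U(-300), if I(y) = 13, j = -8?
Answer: 527219/1800 ≈ 292.90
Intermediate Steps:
U(r) = -6*r (U(r) = r*(-8 + 2) = r*(-6) = -6*r)
R(u, w) = 147 + 13*u*w (R(u, w) = -6 + ((13*u)*w + 153) = -6 + (13*u*w + 153) = -6 + (153 + 13*u*w) = 147 + 13*u*w)
R(-224, -181)/U(-300) = (147 + 13*(-224)*(-181))/((-6*(-300))) = (147 + 527072)/1800 = 527219*(1/1800) = 527219/1800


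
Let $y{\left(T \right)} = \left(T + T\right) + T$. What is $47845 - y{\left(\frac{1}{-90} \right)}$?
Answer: $\frac{1435351}{30} \approx 47845.0$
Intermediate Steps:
$y{\left(T \right)} = 3 T$ ($y{\left(T \right)} = 2 T + T = 3 T$)
$47845 - y{\left(\frac{1}{-90} \right)} = 47845 - \frac{3}{-90} = 47845 - 3 \left(- \frac{1}{90}\right) = 47845 - - \frac{1}{30} = 47845 + \frac{1}{30} = \frac{1435351}{30}$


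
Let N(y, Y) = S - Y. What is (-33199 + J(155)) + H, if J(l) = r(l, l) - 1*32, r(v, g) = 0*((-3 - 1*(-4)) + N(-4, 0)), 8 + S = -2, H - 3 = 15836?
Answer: -17392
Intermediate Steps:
H = 15839 (H = 3 + 15836 = 15839)
S = -10 (S = -8 - 2 = -10)
N(y, Y) = -10 - Y
r(v, g) = 0 (r(v, g) = 0*((-3 - 1*(-4)) + (-10 - 1*0)) = 0*((-3 + 4) + (-10 + 0)) = 0*(1 - 10) = 0*(-9) = 0)
J(l) = -32 (J(l) = 0 - 1*32 = 0 - 32 = -32)
(-33199 + J(155)) + H = (-33199 - 32) + 15839 = -33231 + 15839 = -17392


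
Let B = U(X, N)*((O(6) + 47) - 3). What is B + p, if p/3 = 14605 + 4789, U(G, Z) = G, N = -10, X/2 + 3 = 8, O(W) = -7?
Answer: 58552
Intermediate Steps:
X = 10 (X = -6 + 2*8 = -6 + 16 = 10)
B = 370 (B = 10*((-7 + 47) - 3) = 10*(40 - 3) = 10*37 = 370)
p = 58182 (p = 3*(14605 + 4789) = 3*19394 = 58182)
B + p = 370 + 58182 = 58552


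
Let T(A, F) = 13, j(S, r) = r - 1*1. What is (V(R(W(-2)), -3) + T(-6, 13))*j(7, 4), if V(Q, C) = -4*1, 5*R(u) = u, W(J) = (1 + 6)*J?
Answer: 27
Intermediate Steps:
j(S, r) = -1 + r (j(S, r) = r - 1 = -1 + r)
W(J) = 7*J
R(u) = u/5
V(Q, C) = -4
(V(R(W(-2)), -3) + T(-6, 13))*j(7, 4) = (-4 + 13)*(-1 + 4) = 9*3 = 27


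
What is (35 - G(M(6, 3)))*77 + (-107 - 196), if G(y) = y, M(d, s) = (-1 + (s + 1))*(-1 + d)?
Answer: 1237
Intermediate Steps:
M(d, s) = s*(-1 + d) (M(d, s) = (-1 + (1 + s))*(-1 + d) = s*(-1 + d))
(35 - G(M(6, 3)))*77 + (-107 - 196) = (35 - 3*(-1 + 6))*77 + (-107 - 196) = (35 - 3*5)*77 - 303 = (35 - 1*15)*77 - 303 = (35 - 15)*77 - 303 = 20*77 - 303 = 1540 - 303 = 1237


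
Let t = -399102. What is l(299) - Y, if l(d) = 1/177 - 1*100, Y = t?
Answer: 70623355/177 ≈ 3.9900e+5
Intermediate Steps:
Y = -399102
l(d) = -17699/177 (l(d) = 1/177 - 100 = -17699/177)
l(299) - Y = -17699/177 - 1*(-399102) = -17699/177 + 399102 = 70623355/177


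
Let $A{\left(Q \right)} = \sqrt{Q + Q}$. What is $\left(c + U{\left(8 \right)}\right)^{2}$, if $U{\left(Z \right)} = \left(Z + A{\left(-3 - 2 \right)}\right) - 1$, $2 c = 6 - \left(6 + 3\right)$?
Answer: $\frac{81}{4} + 11 i \sqrt{10} \approx 20.25 + 34.785 i$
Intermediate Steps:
$c = - \frac{3}{2}$ ($c = \frac{6 - \left(6 + 3\right)}{2} = \frac{6 - 9}{2} = \frac{1}{2} \left(-3\right) = - \frac{3}{2} \approx -1.5$)
$A{\left(Q \right)} = \sqrt{2} \sqrt{Q}$ ($A{\left(Q \right)} = \sqrt{2 Q} = \sqrt{2} \sqrt{Q}$)
$U{\left(Z \right)} = -1 + Z + i \sqrt{10}$ ($U{\left(Z \right)} = \left(Z + \sqrt{2} \sqrt{-3 - 2}\right) - 1 = \left(Z + \sqrt{2} \sqrt{-5}\right) - 1 = \left(Z + \sqrt{2} i \sqrt{5}\right) - 1 = \left(Z + i \sqrt{10}\right) - 1 = -1 + Z + i \sqrt{10}$)
$\left(c + U{\left(8 \right)}\right)^{2} = \left(- \frac{3}{2} + \left(-1 + 8 + i \sqrt{10}\right)\right)^{2} = \left(- \frac{3}{2} + \left(7 + i \sqrt{10}\right)\right)^{2} = \left(\frac{11}{2} + i \sqrt{10}\right)^{2}$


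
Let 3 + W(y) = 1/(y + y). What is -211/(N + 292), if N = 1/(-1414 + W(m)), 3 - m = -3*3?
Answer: -7175477/9930020 ≈ -0.72260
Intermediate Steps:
m = 12 (m = 3 - (-3)*3 = 3 - 1*(-9) = 3 + 9 = 12)
W(y) = -3 + 1/(2*y) (W(y) = -3 + 1/(y + y) = -3 + 1/(2*y))
N = -24/34007 (N = 1/(-1414 + (-3 + (1/2)/12)) = 1/(-1414 + (-3 + (1/2)*(1/12))) = 1/(-1414 + (-3 + 1/24)) = 1/(-1414 - 71/24) = 1/(-34007/24) = -24/34007 ≈ -0.00070574)
-211/(N + 292) = -211/(-24/34007 + 292) = -211/(9930020/34007) = (34007/9930020)*(-211) = -7175477/9930020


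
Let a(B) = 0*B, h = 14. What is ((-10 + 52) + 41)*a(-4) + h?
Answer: 14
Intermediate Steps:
a(B) = 0
((-10 + 52) + 41)*a(-4) + h = ((-10 + 52) + 41)*0 + 14 = (42 + 41)*0 + 14 = 83*0 + 14 = 0 + 14 = 14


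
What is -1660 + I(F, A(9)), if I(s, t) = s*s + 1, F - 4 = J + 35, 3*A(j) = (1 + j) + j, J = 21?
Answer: 1941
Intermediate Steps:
A(j) = ⅓ + 2*j/3 (A(j) = ((1 + j) + j)/3 = (1 + 2*j)/3 = ⅓ + 2*j/3)
F = 60 (F = 4 + (21 + 35) = 4 + 56 = 60)
I(s, t) = 1 + s² (I(s, t) = s² + 1 = 1 + s²)
-1660 + I(F, A(9)) = -1660 + (1 + 60²) = -1660 + (1 + 3600) = -1660 + 3601 = 1941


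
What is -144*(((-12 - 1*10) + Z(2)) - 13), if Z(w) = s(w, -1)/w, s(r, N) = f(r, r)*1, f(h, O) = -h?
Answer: 5184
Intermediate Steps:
s(r, N) = -r (s(r, N) = -r*1 = -r)
Z(w) = -1 (Z(w) = (-w)/w = -1)
-144*(((-12 - 1*10) + Z(2)) - 13) = -144*(((-12 - 1*10) - 1) - 13) = -144*(((-12 - 10) - 1) - 13) = -144*((-22 - 1) - 13) = -144*(-23 - 13) = -144*(-36) = 5184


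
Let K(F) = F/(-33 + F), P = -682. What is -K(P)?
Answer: -62/65 ≈ -0.95385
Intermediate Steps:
-K(P) = -(-682)/(-33 - 682) = -(-682)/(-715) = -(-682)*(-1)/715 = -1*62/65 = -62/65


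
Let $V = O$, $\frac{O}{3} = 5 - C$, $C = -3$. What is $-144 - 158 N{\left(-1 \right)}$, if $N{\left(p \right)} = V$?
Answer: $-3936$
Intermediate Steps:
$O = 24$ ($O = 3 \left(5 - -3\right) = 3 \left(5 + 3\right) = 3 \cdot 8 = 24$)
$V = 24$
$N{\left(p \right)} = 24$
$-144 - 158 N{\left(-1 \right)} = -144 - 3792 = -3936$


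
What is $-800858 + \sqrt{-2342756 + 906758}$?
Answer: $-800858 + i \sqrt{1435998} \approx -8.0086 \cdot 10^{5} + 1198.3 i$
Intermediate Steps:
$-800858 + \sqrt{-2342756 + 906758} = -800858 + \sqrt{-1435998} = -800858 + i \sqrt{1435998}$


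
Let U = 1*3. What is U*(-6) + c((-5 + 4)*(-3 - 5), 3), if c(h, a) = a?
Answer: -15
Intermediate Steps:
U = 3
U*(-6) + c((-5 + 4)*(-3 - 5), 3) = 3*(-6) + 3 = -18 + 3 = -15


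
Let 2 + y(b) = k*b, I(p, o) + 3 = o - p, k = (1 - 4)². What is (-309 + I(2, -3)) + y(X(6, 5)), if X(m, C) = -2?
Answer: -337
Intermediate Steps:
k = 9 (k = (-3)² = 9)
I(p, o) = -3 + o - p (I(p, o) = -3 + (o - p) = -3 + o - p)
y(b) = -2 + 9*b
(-309 + I(2, -3)) + y(X(6, 5)) = (-309 + (-3 - 3 - 1*2)) + (-2 + 9*(-2)) = (-309 + (-3 - 3 - 2)) + (-2 - 18) = (-309 - 8) - 20 = -317 - 20 = -337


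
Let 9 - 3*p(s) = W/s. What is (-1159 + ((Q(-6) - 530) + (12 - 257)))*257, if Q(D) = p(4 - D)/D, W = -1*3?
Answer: -29830247/60 ≈ -4.9717e+5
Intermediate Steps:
W = -3
p(s) = 3 + 1/s (p(s) = 3 - (-1)/s = 3 + 1/s)
Q(D) = (3 + 1/(4 - D))/D
(-1159 + ((Q(-6) - 530) + (12 - 257)))*257 = (-1159 + (((-13 + 3*(-6))/((-6)*(-4 - 6)) - 530) + (12 - 257)))*257 = (-1159 + ((-⅙*(-13 - 18)/(-10) - 530) - 245))*257 = (-1159 + ((-⅙*(-⅒)*(-31) - 530) - 245))*257 = (-1159 + ((-31/60 - 530) - 245))*257 = (-1159 + (-31831/60 - 245))*257 = (-1159 - 46531/60)*257 = -116071/60*257 = -29830247/60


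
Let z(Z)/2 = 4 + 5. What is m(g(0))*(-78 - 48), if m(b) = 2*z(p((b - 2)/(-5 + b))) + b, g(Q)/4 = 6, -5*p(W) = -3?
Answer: -7560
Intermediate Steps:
p(W) = ⅗ (p(W) = -⅕*(-3) = ⅗)
g(Q) = 24 (g(Q) = 4*6 = 24)
z(Z) = 18 (z(Z) = 2*(4 + 5) = 2*9 = 18)
m(b) = 36 + b (m(b) = 2*18 + b = 36 + b)
m(g(0))*(-78 - 48) = (36 + 24)*(-78 - 48) = 60*(-126) = -7560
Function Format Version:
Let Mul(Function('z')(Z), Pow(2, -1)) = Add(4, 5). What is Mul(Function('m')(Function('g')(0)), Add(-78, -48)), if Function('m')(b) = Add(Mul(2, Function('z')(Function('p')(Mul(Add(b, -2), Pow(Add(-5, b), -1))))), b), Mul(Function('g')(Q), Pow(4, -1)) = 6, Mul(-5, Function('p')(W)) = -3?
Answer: -7560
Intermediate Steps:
Function('p')(W) = Rational(3, 5) (Function('p')(W) = Mul(Rational(-1, 5), -3) = Rational(3, 5))
Function('g')(Q) = 24 (Function('g')(Q) = Mul(4, 6) = 24)
Function('z')(Z) = 18 (Function('z')(Z) = Mul(2, Add(4, 5)) = Mul(2, 9) = 18)
Function('m')(b) = Add(36, b) (Function('m')(b) = Add(Mul(2, 18), b) = Add(36, b))
Mul(Function('m')(Function('g')(0)), Add(-78, -48)) = Mul(Add(36, 24), Add(-78, -48)) = Mul(60, -126) = -7560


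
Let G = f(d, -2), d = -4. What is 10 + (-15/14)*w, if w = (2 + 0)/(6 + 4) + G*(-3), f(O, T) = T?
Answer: 47/14 ≈ 3.3571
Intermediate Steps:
G = -2
w = 31/5 (w = (2 + 0)/(6 + 4) - 2*(-3) = 2/10 + 6 = 2*(1/10) + 6 = 1/5 + 6 = 31/5 ≈ 6.2000)
10 + (-15/14)*w = 10 - 15/14*(31/5) = 10 - 15*1/14*(31/5) = 10 - 15/14*31/5 = 10 - 93/14 = 47/14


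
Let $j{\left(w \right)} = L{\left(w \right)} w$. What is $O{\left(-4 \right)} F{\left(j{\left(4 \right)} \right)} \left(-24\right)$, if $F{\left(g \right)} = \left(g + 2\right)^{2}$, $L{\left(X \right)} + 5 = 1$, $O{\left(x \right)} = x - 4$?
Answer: $37632$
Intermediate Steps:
$O{\left(x \right)} = -4 + x$ ($O{\left(x \right)} = x - 4 = -4 + x$)
$L{\left(X \right)} = -4$ ($L{\left(X \right)} = -5 + 1 = -4$)
$j{\left(w \right)} = - 4 w$
$F{\left(g \right)} = \left(2 + g\right)^{2}$
$O{\left(-4 \right)} F{\left(j{\left(4 \right)} \right)} \left(-24\right) = \left(-4 - 4\right) \left(2 - 16\right)^{2} \left(-24\right) = - 8 \left(2 - 16\right)^{2} \left(-24\right) = - 8 \left(-14\right)^{2} \left(-24\right) = \left(-8\right) 196 \left(-24\right) = \left(-1568\right) \left(-24\right) = 37632$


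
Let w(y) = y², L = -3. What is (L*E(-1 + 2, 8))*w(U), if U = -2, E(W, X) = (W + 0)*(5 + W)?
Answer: -72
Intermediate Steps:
E(W, X) = W*(5 + W)
(L*E(-1 + 2, 8))*w(U) = -3*(-1 + 2)*(5 + (-1 + 2))*(-2)² = -3*(5 + 1)*4 = -3*6*4 = -18*4 = -72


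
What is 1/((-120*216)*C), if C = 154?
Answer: -1/3991680 ≈ -2.5052e-7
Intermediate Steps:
1/((-120*216)*C) = 1/(-120*216*154) = 1/(-25920*154) = 1/(-3991680) = -1/3991680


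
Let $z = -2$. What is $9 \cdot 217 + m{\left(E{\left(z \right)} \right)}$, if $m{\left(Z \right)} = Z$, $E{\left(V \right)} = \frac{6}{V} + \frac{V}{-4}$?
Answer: $\frac{3901}{2} \approx 1950.5$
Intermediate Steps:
$E{\left(V \right)} = \frac{6}{V} - \frac{V}{4}$ ($E{\left(V \right)} = \frac{6}{V} + V \left(- \frac{1}{4}\right) = \frac{6}{V} - \frac{V}{4}$)
$9 \cdot 217 + m{\left(E{\left(z \right)} \right)} = 9 \cdot 217 + \left(\frac{6}{-2} - - \frac{1}{2}\right) = 1953 + \left(6 \left(- \frac{1}{2}\right) + \frac{1}{2}\right) = 1953 + \left(-3 + \frac{1}{2}\right) = 1953 - \frac{5}{2} = \frac{3901}{2}$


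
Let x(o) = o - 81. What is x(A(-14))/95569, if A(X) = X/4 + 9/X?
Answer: -596/668983 ≈ -0.00089090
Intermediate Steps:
A(X) = 9/X + X/4 (A(X) = X*(1/4) + 9/X = X/4 + 9/X = 9/X + X/4)
x(o) = -81 + o
x(A(-14))/95569 = (-81 + (9/(-14) + (1/4)*(-14)))/95569 = (-81 + (9*(-1/14) - 7/2))*(1/95569) = (-81 + (-9/14 - 7/2))*(1/95569) = (-81 - 29/7)*(1/95569) = -596/7*1/95569 = -596/668983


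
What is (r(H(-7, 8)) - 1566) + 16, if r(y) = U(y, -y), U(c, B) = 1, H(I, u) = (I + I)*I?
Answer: -1549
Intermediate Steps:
H(I, u) = 2*I**2 (H(I, u) = (2*I)*I = 2*I**2)
r(y) = 1
(r(H(-7, 8)) - 1566) + 16 = (1 - 1566) + 16 = -1565 + 16 = -1549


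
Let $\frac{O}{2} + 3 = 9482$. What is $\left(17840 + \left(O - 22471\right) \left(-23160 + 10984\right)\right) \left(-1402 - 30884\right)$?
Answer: $-1381586644608$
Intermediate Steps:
$O = 18958$ ($O = -6 + 2 \cdot 9482 = -6 + 18964 = 18958$)
$\left(17840 + \left(O - 22471\right) \left(-23160 + 10984\right)\right) \left(-1402 - 30884\right) = \left(17840 + \left(18958 - 22471\right) \left(-23160 + 10984\right)\right) \left(-1402 - 30884\right) = \left(17840 - -42774288\right) \left(-32286\right) = \left(17840 + 42774288\right) \left(-32286\right) = 42792128 \left(-32286\right) = -1381586644608$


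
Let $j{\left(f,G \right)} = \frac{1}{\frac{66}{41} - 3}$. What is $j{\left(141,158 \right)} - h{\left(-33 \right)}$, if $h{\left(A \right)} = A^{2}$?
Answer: $- \frac{62114}{57} \approx -1089.7$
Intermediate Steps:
$j{\left(f,G \right)} = - \frac{41}{57}$ ($j{\left(f,G \right)} = \frac{1}{66 \cdot \frac{1}{41} - 3} = \frac{1}{\frac{66}{41} - 3} = \frac{1}{- \frac{57}{41}} = - \frac{41}{57}$)
$j{\left(141,158 \right)} - h{\left(-33 \right)} = - \frac{41}{57} - \left(-33\right)^{2} = - \frac{41}{57} - 1089 = - \frac{62114}{57}$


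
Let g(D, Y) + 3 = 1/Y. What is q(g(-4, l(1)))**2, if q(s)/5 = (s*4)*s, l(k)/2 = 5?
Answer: 707281/25 ≈ 28291.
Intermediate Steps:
l(k) = 10 (l(k) = 2*5 = 10)
g(D, Y) = -3 + 1/Y
q(s) = 20*s**2 (q(s) = 5*((s*4)*s) = 5*((4*s)*s) = 5*(4*s**2) = 20*s**2)
q(g(-4, l(1)))**2 = (20*(-3 + 1/10)**2)**2 = (20*(-29/10)**2)**2 = (20*(841/100))**2 = (841/5)**2 = 707281/25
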